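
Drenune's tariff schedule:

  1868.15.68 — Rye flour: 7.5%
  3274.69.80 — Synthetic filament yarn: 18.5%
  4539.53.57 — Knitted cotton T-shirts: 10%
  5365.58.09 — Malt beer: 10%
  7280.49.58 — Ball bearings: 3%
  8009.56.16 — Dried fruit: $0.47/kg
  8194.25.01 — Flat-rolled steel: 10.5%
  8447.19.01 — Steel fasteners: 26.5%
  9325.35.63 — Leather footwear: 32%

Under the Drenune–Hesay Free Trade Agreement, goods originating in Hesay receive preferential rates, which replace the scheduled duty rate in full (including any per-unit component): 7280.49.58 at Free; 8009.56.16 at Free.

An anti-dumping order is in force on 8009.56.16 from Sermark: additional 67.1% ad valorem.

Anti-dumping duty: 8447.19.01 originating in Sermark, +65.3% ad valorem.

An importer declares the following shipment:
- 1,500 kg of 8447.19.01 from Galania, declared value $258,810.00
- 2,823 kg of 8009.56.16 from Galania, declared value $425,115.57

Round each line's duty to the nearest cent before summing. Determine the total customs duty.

$69,911.46

Line 1 (8447.19.01, Galania, 1,500 kg, $258,810.00):
Base rate for 8447.19.01 is 26.5%.
The additional-duty order on 8447.19.01 targets Sermark, not Galania; it does not apply.
Duty = $258,810.00 × 26.5% = $68,584.65.
Line 2 (8009.56.16, Galania, 2,823 kg, $425,115.57):
Base rate for 8009.56.16 is $0.47/kg.
8009.56.16 has an FTA preferential rate, but origin Galania is not Hesay; base rate stands.
The additional-duty order on 8009.56.16 targets Sermark, not Galania; it does not apply.
Duty = 2,823 × $0.47 = $1,326.81.
Total = $68,584.65 + $1,326.81 = $69,911.46.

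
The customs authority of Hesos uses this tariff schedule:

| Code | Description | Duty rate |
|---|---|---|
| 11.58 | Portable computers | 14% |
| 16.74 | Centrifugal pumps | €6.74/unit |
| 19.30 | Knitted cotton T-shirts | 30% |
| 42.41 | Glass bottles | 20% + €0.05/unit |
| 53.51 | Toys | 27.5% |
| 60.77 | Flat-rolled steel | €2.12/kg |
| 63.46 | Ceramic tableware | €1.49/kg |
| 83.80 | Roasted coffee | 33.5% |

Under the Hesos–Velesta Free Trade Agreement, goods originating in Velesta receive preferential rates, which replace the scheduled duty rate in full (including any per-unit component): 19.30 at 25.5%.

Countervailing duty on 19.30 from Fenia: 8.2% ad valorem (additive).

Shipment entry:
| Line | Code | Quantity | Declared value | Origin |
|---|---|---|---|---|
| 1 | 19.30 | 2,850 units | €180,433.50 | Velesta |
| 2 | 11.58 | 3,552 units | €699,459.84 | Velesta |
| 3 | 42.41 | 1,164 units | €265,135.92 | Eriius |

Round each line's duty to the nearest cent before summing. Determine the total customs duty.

€197,020.30

Line 1 (19.30, Velesta, 2,850 units, €180,433.50):
Base rate for 19.30 is 30%.
Origin Velesta qualifies under the Hesos–Velesta agreement and 19.30 is covered: preferential rate 25.5% applies instead.
The additional-duty order on 19.30 targets Fenia, not Velesta; it does not apply.
Duty = €180,433.50 × 25.5% = €46,010.54.
Line 2 (11.58, Velesta, 3,552 units, €699,459.84):
Base rate for 11.58 is 14%.
Origin Velesta is the FTA partner but 11.58 is not on the preference list; base rate stands.
Duty = €699,459.84 × 14% = €97,924.38.
Line 3 (42.41, Eriius, 1,164 units, €265,135.92):
Base rate for 42.41 is 20% + €0.05/unit.
Duty = €265,135.92 × 20% + 1,164 × €0.05 = €53,085.38.
Total = €46,010.54 + €97,924.38 + €53,085.38 = €197,020.30.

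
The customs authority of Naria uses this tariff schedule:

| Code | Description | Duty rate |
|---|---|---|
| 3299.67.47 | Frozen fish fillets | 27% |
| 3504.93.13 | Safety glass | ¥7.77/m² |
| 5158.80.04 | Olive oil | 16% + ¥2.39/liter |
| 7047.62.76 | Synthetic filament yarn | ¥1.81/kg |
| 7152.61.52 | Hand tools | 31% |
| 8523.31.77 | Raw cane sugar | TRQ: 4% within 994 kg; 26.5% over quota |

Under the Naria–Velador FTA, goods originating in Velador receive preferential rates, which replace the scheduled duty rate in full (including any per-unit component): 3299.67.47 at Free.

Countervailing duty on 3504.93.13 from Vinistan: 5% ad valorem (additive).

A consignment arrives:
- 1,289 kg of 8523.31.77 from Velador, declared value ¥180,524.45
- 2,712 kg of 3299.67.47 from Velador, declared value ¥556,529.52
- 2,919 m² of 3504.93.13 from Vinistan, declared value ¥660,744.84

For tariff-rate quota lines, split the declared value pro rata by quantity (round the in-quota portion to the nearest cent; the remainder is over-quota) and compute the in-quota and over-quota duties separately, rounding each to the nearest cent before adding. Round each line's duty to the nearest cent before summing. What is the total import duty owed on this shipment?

Line 1 (8523.31.77, Velador, 1,289 kg, ¥180,524.45):
Code 8523.31.77 is under a tariff-rate quota (threshold 994 kg). In-quota: 994 kg at 4%; over-quota: 295 kg at 26.5%.
Pro-rata value split: in-quota = ¥180,524.45 × 994/1,289 = ¥139,209.70; over-quota = ¥180,524.45 − ¥139,209.70 = ¥41,314.75.
In-quota duty = ¥139,209.70 × 4% = ¥5,568.39. Over-quota duty = ¥41,314.75 × 26.5% = ¥10,948.41.
Line duty = ¥5,568.39 + ¥10,948.41 = ¥16,516.80.
Line 2 (3299.67.47, Velador, 2,712 kg, ¥556,529.52):
Base rate for 3299.67.47 is 27%.
Origin Velador qualifies under the Naria–Velador agreement and 3299.67.47 is covered: preferential rate Free applies instead.
Duty = ¥556,529.52 × 0% = ¥0.00.
Line 3 (3504.93.13, Vinistan, 2,919 m², ¥660,744.84):
Base rate for 3504.93.13 is ¥7.77/m².
Additional duty on 3504.93.13 from Vinistan: +5% ad valorem. Applied ad valorem rate = 5%.
Duty = ¥660,744.84 × 5% + 2,919 × ¥7.77 = ¥55,717.87.
Total = ¥16,516.80 + ¥0.00 + ¥55,717.87 = ¥72,234.67.

¥72,234.67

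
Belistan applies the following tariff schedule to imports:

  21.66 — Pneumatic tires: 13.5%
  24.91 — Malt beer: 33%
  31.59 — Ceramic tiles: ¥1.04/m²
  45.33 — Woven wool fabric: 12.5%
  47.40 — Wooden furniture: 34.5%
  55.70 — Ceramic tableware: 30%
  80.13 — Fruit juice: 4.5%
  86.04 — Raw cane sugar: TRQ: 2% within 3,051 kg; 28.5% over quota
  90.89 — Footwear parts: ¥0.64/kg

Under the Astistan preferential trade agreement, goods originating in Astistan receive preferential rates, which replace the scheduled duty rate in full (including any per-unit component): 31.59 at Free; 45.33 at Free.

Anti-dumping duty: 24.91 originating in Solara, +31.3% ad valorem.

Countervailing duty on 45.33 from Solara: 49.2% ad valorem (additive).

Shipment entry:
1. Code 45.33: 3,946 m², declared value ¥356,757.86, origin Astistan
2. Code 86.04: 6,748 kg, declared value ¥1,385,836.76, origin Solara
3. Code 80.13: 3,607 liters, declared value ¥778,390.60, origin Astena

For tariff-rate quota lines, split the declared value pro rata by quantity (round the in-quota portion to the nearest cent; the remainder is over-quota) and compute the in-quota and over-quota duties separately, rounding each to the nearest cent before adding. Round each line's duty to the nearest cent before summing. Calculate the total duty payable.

Line 1 (45.33, Astistan, 3,946 m², ¥356,757.86):
Base rate for 45.33 is 12.5%.
Origin Astistan qualifies under the Belistan–Astistan agreement and 45.33 is covered: preferential rate Free applies instead.
The additional-duty order on 45.33 targets Solara, not Astistan; it does not apply.
Duty = ¥356,757.86 × 0% = ¥0.00.
Line 2 (86.04, Solara, 6,748 kg, ¥1,385,836.76):
Code 86.04 is under a tariff-rate quota (threshold 3,051 kg). In-quota: 3,051 kg at 2%; over-quota: 3,697 kg at 28.5%.
Pro-rata value split: in-quota = ¥1,385,836.76 × 3,051/6,748 = ¥626,583.87; over-quota = ¥1,385,836.76 − ¥626,583.87 = ¥759,252.89.
In-quota duty = ¥626,583.87 × 2% = ¥12,531.68. Over-quota duty = ¥759,252.89 × 28.5% = ¥216,387.07.
Line duty = ¥12,531.68 + ¥216,387.07 = ¥228,918.75.
Line 3 (80.13, Astena, 3,607 liters, ¥778,390.60):
Base rate for 80.13 is 4.5%.
Duty = ¥778,390.60 × 4.5% = ¥35,027.58.
Total = ¥0.00 + ¥228,918.75 + ¥35,027.58 = ¥263,946.33.

¥263,946.33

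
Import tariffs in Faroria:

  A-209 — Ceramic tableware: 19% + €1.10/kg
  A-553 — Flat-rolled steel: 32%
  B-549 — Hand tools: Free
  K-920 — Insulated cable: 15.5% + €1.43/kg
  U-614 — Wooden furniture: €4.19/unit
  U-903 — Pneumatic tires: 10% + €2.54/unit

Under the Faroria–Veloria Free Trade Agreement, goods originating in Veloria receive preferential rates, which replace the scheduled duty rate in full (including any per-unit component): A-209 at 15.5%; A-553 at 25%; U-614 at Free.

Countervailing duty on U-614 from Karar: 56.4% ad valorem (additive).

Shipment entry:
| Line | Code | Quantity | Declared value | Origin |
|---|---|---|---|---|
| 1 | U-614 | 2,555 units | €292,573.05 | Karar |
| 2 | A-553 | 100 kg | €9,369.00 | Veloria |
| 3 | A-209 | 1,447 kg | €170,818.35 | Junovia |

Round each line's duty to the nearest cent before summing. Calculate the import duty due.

€212,106.09

Line 1 (U-614, Karar, 2,555 units, €292,573.05):
Base rate for U-614 is €4.19/unit.
U-614 has an FTA preferential rate, but origin Karar is not Veloria; base rate stands.
Additional duty on U-614 from Karar: +56.4% ad valorem. Applied ad valorem rate = 56.4%.
Duty = €292,573.05 × 56.4% + 2,555 × €4.19 = €175,716.65.
Line 2 (A-553, Veloria, 100 kg, €9,369.00):
Base rate for A-553 is 32%.
Origin Veloria qualifies under the Faroria–Veloria agreement and A-553 is covered: preferential rate 25% applies instead.
Duty = €9,369.00 × 25% = €2,342.25.
Line 3 (A-209, Junovia, 1,447 kg, €170,818.35):
Base rate for A-209 is 19% + €1.10/kg.
A-209 has an FTA preferential rate, but origin Junovia is not Veloria; base rate stands.
Duty = €170,818.35 × 19% + 1,447 × €1.10 = €34,047.19.
Total = €175,716.65 + €2,342.25 + €34,047.19 = €212,106.09.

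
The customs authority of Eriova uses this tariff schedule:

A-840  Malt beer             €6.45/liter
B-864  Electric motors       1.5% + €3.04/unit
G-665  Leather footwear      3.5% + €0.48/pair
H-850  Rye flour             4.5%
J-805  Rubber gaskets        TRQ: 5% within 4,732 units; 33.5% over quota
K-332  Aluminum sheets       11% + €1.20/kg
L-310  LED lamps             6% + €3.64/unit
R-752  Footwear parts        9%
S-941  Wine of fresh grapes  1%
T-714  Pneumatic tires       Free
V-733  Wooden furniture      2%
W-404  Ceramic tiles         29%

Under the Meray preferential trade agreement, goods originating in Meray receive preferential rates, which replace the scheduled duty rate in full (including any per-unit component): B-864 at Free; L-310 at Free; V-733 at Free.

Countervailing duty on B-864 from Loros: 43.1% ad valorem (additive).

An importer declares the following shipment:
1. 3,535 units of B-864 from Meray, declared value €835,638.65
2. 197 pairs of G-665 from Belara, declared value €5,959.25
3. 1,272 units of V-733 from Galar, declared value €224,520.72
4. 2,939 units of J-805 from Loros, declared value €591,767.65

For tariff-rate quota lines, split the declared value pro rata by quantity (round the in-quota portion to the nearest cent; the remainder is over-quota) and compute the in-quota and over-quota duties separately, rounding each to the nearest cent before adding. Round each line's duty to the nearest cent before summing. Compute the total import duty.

Line 1 (B-864, Meray, 3,535 units, €835,638.65):
Base rate for B-864 is 1.5% + €3.04/unit.
Origin Meray qualifies under the Eriova–Meray agreement and B-864 is covered: preferential rate Free applies instead.
The additional-duty order on B-864 targets Loros, not Meray; it does not apply.
Duty = €835,638.65 × 0% = €0.00.
Line 2 (G-665, Belara, 197 pairs, €5,959.25):
Base rate for G-665 is 3.5% + €0.48/pair.
Duty = €5,959.25 × 3.5% + 197 × €0.48 = €303.13.
Line 3 (V-733, Galar, 1,272 units, €224,520.72):
Base rate for V-733 is 2%.
V-733 has an FTA preferential rate, but origin Galar is not Meray; base rate stands.
Duty = €224,520.72 × 2% = €4,490.41.
Line 4 (J-805, Loros, 2,939 units, €591,767.65):
Code J-805 is under a tariff-rate quota (threshold 4,732 units). Quantity 2,939 units is within the quota, so the in-quota rate 5% applies to the full value.
Duty = €591,767.65 × 5% = €29,588.38.
Total = €0.00 + €303.13 + €4,490.41 + €29,588.38 = €34,381.92.

€34,381.92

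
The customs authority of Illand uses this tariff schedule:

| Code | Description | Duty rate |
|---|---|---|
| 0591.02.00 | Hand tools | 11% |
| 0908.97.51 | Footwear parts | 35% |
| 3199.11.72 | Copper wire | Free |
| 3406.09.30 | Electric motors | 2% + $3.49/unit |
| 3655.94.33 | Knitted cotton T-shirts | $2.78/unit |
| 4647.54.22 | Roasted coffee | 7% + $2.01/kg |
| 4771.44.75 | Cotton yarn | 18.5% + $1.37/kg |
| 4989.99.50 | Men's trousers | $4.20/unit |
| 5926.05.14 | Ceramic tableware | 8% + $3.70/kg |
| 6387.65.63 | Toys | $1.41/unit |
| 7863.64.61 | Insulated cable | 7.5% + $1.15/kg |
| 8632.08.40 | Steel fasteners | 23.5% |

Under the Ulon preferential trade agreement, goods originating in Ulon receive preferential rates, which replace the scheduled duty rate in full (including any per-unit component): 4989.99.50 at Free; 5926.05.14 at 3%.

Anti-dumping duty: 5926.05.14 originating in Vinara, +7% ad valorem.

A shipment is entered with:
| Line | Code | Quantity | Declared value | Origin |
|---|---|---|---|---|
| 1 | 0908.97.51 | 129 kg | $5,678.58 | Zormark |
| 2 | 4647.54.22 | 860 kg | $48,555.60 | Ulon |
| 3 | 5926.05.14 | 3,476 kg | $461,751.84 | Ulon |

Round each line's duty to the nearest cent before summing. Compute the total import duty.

$20,967.55

Line 1 (0908.97.51, Zormark, 129 kg, $5,678.58):
Base rate for 0908.97.51 is 35%.
Duty = $5,678.58 × 35% = $1,987.50.
Line 2 (4647.54.22, Ulon, 860 kg, $48,555.60):
Base rate for 4647.54.22 is 7% + $2.01/kg.
Origin Ulon is the FTA partner but 4647.54.22 is not on the preference list; base rate stands.
Duty = $48,555.60 × 7% + 860 × $2.01 = $5,127.49.
Line 3 (5926.05.14, Ulon, 3,476 kg, $461,751.84):
Base rate for 5926.05.14 is 8% + $3.70/kg.
Origin Ulon qualifies under the Illand–Ulon agreement and 5926.05.14 is covered: preferential rate 3% applies instead.
The additional-duty order on 5926.05.14 targets Vinara, not Ulon; it does not apply.
Duty = $461,751.84 × 3% = $13,852.56.
Total = $1,987.50 + $5,127.49 + $13,852.56 = $20,967.55.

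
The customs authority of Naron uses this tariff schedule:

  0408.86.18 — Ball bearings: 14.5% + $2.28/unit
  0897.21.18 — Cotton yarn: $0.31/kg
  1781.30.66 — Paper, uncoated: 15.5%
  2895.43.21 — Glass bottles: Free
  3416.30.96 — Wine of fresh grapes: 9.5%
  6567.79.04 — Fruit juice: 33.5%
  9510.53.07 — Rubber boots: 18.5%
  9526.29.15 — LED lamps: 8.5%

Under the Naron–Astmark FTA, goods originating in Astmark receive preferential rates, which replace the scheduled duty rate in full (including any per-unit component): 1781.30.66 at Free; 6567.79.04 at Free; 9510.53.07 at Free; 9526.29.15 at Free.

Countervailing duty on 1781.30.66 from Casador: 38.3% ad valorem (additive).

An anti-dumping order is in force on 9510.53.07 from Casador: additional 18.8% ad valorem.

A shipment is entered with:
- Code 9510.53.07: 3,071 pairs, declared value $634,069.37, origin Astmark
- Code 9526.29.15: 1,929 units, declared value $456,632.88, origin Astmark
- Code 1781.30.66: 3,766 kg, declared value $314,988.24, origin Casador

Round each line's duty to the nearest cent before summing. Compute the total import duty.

Line 1 (9510.53.07, Astmark, 3,071 pairs, $634,069.37):
Base rate for 9510.53.07 is 18.5%.
Origin Astmark qualifies under the Naron–Astmark agreement and 9510.53.07 is covered: preferential rate Free applies instead.
The additional-duty order on 9510.53.07 targets Casador, not Astmark; it does not apply.
Duty = $634,069.37 × 0% = $0.00.
Line 2 (9526.29.15, Astmark, 1,929 units, $456,632.88):
Base rate for 9526.29.15 is 8.5%.
Origin Astmark qualifies under the Naron–Astmark agreement and 9526.29.15 is covered: preferential rate Free applies instead.
Duty = $456,632.88 × 0% = $0.00.
Line 3 (1781.30.66, Casador, 3,766 kg, $314,988.24):
Base rate for 1781.30.66 is 15.5%.
1781.30.66 has an FTA preferential rate, but origin Casador is not Astmark; base rate stands.
Additional duty on 1781.30.66 from Casador: +38.3%. Applied ad valorem rate: 15.5% + 38.3% = 53.8%.
Duty = $314,988.24 × 53.8% = $169,463.67.
Total = $0.00 + $0.00 + $169,463.67 = $169,463.67.

$169,463.67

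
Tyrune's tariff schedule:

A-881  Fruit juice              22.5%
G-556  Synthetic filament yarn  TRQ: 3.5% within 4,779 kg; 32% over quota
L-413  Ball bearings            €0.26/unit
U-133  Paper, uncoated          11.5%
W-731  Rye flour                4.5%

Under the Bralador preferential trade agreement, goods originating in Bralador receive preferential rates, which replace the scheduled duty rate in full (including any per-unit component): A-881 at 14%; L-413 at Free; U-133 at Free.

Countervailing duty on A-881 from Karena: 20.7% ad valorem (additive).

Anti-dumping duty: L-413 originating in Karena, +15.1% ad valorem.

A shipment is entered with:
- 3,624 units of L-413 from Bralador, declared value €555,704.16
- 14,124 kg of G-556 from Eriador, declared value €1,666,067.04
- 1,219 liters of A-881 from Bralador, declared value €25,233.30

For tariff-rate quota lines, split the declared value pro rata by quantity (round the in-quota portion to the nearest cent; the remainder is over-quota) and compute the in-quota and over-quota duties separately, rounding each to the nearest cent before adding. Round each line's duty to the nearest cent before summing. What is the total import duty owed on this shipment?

Line 1 (L-413, Bralador, 3,624 units, €555,704.16):
Base rate for L-413 is €0.26/unit.
Origin Bralador qualifies under the Tyrune–Bralador agreement and L-413 is covered: preferential rate Free applies instead.
The additional-duty order on L-413 targets Karena, not Bralador; it does not apply.
Duty = €555,704.16 × 0% = €0.00.
Line 2 (G-556, Eriador, 14,124 kg, €1,666,067.04):
Code G-556 is under a tariff-rate quota (threshold 4,779 kg). In-quota: 4,779 kg at 3.5%; over-quota: 9,345 kg at 32%.
Pro-rata value split: in-quota = €1,666,067.04 × 4,779/14,124 = €563,730.84; over-quota = €1,666,067.04 − €563,730.84 = €1,102,336.20.
In-quota duty = €563,730.84 × 3.5% = €19,730.58. Over-quota duty = €1,102,336.20 × 32% = €352,747.58.
Line duty = €19,730.58 + €352,747.58 = €372,478.16.
Line 3 (A-881, Bralador, 1,219 liters, €25,233.30):
Base rate for A-881 is 22.5%.
Origin Bralador qualifies under the Tyrune–Bralador agreement and A-881 is covered: preferential rate 14% applies instead.
The additional-duty order on A-881 targets Karena, not Bralador; it does not apply.
Duty = €25,233.30 × 14% = €3,532.66.
Total = €0.00 + €372,478.16 + €3,532.66 = €376,010.82.

€376,010.82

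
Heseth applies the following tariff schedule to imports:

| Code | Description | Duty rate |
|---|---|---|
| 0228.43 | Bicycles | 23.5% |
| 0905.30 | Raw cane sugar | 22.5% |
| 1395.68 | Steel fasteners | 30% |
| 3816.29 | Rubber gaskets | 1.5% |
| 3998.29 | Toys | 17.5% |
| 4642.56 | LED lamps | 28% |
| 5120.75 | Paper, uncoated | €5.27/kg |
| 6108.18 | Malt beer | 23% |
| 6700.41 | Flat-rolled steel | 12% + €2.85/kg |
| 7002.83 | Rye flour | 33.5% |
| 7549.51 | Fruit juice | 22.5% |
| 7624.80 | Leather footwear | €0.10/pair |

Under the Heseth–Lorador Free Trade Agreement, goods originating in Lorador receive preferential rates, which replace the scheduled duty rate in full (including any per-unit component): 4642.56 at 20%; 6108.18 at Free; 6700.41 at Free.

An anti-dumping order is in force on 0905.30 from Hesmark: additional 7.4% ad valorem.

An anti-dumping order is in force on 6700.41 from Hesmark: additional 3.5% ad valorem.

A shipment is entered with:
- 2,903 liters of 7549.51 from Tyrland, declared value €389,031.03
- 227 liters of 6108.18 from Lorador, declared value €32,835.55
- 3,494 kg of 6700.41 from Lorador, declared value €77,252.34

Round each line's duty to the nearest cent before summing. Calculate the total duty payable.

Line 1 (7549.51, Tyrland, 2,903 liters, €389,031.03):
Base rate for 7549.51 is 22.5%.
Duty = €389,031.03 × 22.5% = €87,531.98.
Line 2 (6108.18, Lorador, 227 liters, €32,835.55):
Base rate for 6108.18 is 23%.
Origin Lorador qualifies under the Heseth–Lorador agreement and 6108.18 is covered: preferential rate Free applies instead.
Duty = €32,835.55 × 0% = €0.00.
Line 3 (6700.41, Lorador, 3,494 kg, €77,252.34):
Base rate for 6700.41 is 12% + €2.85/kg.
Origin Lorador qualifies under the Heseth–Lorador agreement and 6700.41 is covered: preferential rate Free applies instead.
The additional-duty order on 6700.41 targets Hesmark, not Lorador; it does not apply.
Duty = €77,252.34 × 0% = €0.00.
Total = €87,531.98 + €0.00 + €0.00 = €87,531.98.

€87,531.98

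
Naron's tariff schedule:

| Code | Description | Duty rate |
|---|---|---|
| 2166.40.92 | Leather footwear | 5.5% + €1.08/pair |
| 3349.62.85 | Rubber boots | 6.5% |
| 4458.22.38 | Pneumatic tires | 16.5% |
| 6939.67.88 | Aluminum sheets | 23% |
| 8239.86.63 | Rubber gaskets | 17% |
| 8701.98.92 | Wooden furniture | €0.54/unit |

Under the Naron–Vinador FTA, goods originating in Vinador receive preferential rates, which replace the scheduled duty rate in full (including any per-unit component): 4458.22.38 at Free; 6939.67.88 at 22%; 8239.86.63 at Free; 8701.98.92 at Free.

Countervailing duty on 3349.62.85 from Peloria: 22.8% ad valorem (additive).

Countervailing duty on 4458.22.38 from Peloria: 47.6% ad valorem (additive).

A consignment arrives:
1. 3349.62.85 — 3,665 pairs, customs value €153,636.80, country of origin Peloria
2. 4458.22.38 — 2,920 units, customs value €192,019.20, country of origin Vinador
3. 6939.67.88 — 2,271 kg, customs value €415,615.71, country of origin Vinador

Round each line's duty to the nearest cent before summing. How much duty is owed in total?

€136,451.04

Line 1 (3349.62.85, Peloria, 3,665 pairs, €153,636.80):
Base rate for 3349.62.85 is 6.5%.
Additional duty on 3349.62.85 from Peloria: +22.8%. Applied ad valorem rate: 6.5% + 22.8% = 29.3%.
Duty = €153,636.80 × 29.3% = €45,015.58.
Line 2 (4458.22.38, Vinador, 2,920 units, €192,019.20):
Base rate for 4458.22.38 is 16.5%.
Origin Vinador qualifies under the Naron–Vinador agreement and 4458.22.38 is covered: preferential rate Free applies instead.
The additional-duty order on 4458.22.38 targets Peloria, not Vinador; it does not apply.
Duty = €192,019.20 × 0% = €0.00.
Line 3 (6939.67.88, Vinador, 2,271 kg, €415,615.71):
Base rate for 6939.67.88 is 23%.
Origin Vinador qualifies under the Naron–Vinador agreement and 6939.67.88 is covered: preferential rate 22% applies instead.
Duty = €415,615.71 × 22% = €91,435.46.
Total = €45,015.58 + €0.00 + €91,435.46 = €136,451.04.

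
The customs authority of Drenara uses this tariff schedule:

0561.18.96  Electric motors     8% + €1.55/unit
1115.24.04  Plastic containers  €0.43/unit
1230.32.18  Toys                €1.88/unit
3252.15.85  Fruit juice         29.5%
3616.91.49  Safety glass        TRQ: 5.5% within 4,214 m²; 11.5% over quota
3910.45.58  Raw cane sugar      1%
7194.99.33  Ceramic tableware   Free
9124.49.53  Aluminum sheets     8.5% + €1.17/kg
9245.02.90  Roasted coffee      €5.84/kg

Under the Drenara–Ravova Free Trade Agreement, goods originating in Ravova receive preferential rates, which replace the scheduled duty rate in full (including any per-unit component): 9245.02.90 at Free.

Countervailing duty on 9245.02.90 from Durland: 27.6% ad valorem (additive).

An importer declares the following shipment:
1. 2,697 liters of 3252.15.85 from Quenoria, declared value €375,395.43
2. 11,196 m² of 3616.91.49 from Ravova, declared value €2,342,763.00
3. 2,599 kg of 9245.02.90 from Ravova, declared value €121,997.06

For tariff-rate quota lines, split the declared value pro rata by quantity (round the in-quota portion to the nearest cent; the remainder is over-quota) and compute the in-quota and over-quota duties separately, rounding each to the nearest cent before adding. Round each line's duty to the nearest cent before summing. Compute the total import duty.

Line 1 (3252.15.85, Quenoria, 2,697 liters, €375,395.43):
Base rate for 3252.15.85 is 29.5%.
Duty = €375,395.43 × 29.5% = €110,741.65.
Line 2 (3616.91.49, Ravova, 11,196 m², €2,342,763.00):
Code 3616.91.49 is under a tariff-rate quota (threshold 4,214 m²). In-quota: 4,214 m² at 5.5%; over-quota: 6,982 m² at 11.5%.
Pro-rata value split: in-quota = €2,342,763.00 × 4,214/11,196 = €881,779.50; over-quota = €2,342,763.00 − €881,779.50 = €1,460,983.50.
In-quota duty = €881,779.50 × 5.5% = €48,497.87. Over-quota duty = €1,460,983.50 × 11.5% = €168,013.10.
Line duty = €48,497.87 + €168,013.10 = €216,510.97.
Line 3 (9245.02.90, Ravova, 2,599 kg, €121,997.06):
Base rate for 9245.02.90 is €5.84/kg.
Origin Ravova qualifies under the Drenara–Ravova agreement and 9245.02.90 is covered: preferential rate Free applies instead.
The additional-duty order on 9245.02.90 targets Durland, not Ravova; it does not apply.
Duty = €121,997.06 × 0% = €0.00.
Total = €110,741.65 + €216,510.97 + €0.00 = €327,252.62.

€327,252.62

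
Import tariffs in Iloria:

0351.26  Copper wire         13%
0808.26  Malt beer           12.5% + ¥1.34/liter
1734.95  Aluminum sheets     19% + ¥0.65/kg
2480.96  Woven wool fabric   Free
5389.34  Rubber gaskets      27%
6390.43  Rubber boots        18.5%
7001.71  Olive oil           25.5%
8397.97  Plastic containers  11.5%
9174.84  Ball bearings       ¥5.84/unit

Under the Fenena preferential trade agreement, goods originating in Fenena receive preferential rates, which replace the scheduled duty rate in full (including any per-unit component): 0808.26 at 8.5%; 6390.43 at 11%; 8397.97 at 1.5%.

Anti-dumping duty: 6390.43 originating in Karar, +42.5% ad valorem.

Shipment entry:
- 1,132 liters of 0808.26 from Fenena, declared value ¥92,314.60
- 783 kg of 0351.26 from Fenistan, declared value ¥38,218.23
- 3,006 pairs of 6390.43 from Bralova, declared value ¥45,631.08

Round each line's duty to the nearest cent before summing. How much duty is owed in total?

Line 1 (0808.26, Fenena, 1,132 liters, ¥92,314.60):
Base rate for 0808.26 is 12.5% + ¥1.34/liter.
Origin Fenena qualifies under the Iloria–Fenena agreement and 0808.26 is covered: preferential rate 8.5% applies instead.
Duty = ¥92,314.60 × 8.5% = ¥7,846.74.
Line 2 (0351.26, Fenistan, 783 kg, ¥38,218.23):
Base rate for 0351.26 is 13%.
Duty = ¥38,218.23 × 13% = ¥4,968.37.
Line 3 (6390.43, Bralova, 3,006 pairs, ¥45,631.08):
Base rate for 6390.43 is 18.5%.
6390.43 has an FTA preferential rate, but origin Bralova is not Fenena; base rate stands.
The additional-duty order on 6390.43 targets Karar, not Bralova; it does not apply.
Duty = ¥45,631.08 × 18.5% = ¥8,441.75.
Total = ¥7,846.74 + ¥4,968.37 + ¥8,441.75 = ¥21,256.86.

¥21,256.86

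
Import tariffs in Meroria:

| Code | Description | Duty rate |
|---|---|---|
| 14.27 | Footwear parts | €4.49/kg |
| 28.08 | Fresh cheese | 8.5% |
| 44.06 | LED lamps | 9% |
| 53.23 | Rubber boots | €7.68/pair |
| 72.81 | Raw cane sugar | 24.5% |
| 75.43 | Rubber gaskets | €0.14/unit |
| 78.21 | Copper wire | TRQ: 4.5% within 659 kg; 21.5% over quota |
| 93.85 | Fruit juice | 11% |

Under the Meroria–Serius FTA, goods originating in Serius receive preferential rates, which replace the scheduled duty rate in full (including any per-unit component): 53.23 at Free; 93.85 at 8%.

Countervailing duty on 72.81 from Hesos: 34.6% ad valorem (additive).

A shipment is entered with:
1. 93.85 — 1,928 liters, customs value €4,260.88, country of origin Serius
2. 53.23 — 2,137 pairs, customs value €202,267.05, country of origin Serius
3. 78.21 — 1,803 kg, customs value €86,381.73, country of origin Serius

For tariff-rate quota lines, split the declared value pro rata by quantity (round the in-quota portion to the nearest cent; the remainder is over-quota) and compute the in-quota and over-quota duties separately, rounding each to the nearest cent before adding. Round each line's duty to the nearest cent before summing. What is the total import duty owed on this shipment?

Line 1 (93.85, Serius, 1,928 liters, €4,260.88):
Base rate for 93.85 is 11%.
Origin Serius qualifies under the Meroria–Serius agreement and 93.85 is covered: preferential rate 8% applies instead.
Duty = €4,260.88 × 8% = €340.87.
Line 2 (53.23, Serius, 2,137 pairs, €202,267.05):
Base rate for 53.23 is €7.68/pair.
Origin Serius qualifies under the Meroria–Serius agreement and 53.23 is covered: preferential rate Free applies instead.
Duty = €202,267.05 × 0% = €0.00.
Line 3 (78.21, Serius, 1,803 kg, €86,381.73):
Code 78.21 is under a tariff-rate quota (threshold 659 kg). In-quota: 659 kg at 4.5%; over-quota: 1,144 kg at 21.5%.
Pro-rata value split: in-quota = €86,381.73 × 659/1,803 = €31,572.69; over-quota = €86,381.73 − €31,572.69 = €54,809.04.
In-quota duty = €31,572.69 × 4.5% = €1,420.77. Over-quota duty = €54,809.04 × 21.5% = €11,783.94.
Line duty = €1,420.77 + €11,783.94 = €13,204.71.
Total = €340.87 + €0.00 + €13,204.71 = €13,545.58.

€13,545.58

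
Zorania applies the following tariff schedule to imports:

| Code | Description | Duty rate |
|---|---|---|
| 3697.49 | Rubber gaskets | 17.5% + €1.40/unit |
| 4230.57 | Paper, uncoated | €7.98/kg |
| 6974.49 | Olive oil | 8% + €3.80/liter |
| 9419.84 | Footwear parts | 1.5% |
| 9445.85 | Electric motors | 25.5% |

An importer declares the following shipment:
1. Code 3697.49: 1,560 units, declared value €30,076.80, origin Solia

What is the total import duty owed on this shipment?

€7,447.44

Line 1 (3697.49, Solia, 1,560 units, €30,076.80):
Base rate for 3697.49 is 17.5% + €1.40/unit.
Duty = €30,076.80 × 17.5% + 1,560 × €1.40 = €7,447.44.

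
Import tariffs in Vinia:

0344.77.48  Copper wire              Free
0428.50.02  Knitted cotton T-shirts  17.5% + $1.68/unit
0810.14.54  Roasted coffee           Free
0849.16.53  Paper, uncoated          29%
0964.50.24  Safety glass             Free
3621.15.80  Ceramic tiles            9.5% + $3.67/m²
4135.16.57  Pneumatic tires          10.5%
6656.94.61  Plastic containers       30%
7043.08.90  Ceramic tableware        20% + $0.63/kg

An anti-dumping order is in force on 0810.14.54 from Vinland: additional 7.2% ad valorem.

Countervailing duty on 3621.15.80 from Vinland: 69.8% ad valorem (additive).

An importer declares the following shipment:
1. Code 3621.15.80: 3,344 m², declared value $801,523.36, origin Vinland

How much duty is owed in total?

Line 1 (3621.15.80, Vinland, 3,344 m², $801,523.36):
Base rate for 3621.15.80 is 9.5% + $3.67/m².
Additional duty on 3621.15.80 from Vinland: +69.8%. Applied ad valorem rate: 9.5% + 69.8% = 79.3%.
Duty = $801,523.36 × 79.3% + 3,344 × $3.67 = $647,880.50.

$647,880.50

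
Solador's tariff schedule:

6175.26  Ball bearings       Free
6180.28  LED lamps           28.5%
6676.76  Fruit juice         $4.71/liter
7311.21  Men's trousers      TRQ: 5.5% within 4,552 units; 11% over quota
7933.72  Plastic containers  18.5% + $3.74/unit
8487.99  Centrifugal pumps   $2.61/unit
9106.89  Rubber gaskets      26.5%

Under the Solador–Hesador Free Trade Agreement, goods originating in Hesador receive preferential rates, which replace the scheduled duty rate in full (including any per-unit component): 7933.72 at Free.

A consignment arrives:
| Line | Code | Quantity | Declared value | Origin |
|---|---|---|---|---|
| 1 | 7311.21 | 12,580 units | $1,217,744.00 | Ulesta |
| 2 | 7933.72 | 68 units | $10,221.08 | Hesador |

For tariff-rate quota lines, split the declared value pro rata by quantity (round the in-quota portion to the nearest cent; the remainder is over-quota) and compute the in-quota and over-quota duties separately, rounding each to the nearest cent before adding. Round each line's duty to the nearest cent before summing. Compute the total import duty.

$109,716.99

Line 1 (7311.21, Ulesta, 12,580 units, $1,217,744.00):
Code 7311.21 is under a tariff-rate quota (threshold 4,552 units). In-quota: 4,552 units at 5.5%; over-quota: 8,028 units at 11%.
Pro-rata value split: in-quota = $1,217,744.00 × 4,552/12,580 = $440,633.60; over-quota = $1,217,744.00 − $440,633.60 = $777,110.40.
In-quota duty = $440,633.60 × 5.5% = $24,234.85. Over-quota duty = $777,110.40 × 11% = $85,482.14.
Line duty = $24,234.85 + $85,482.14 = $109,716.99.
Line 2 (7933.72, Hesador, 68 units, $10,221.08):
Base rate for 7933.72 is 18.5% + $3.74/unit.
Origin Hesador qualifies under the Solador–Hesador agreement and 7933.72 is covered: preferential rate Free applies instead.
Duty = $10,221.08 × 0% = $0.00.
Total = $109,716.99 + $0.00 = $109,716.99.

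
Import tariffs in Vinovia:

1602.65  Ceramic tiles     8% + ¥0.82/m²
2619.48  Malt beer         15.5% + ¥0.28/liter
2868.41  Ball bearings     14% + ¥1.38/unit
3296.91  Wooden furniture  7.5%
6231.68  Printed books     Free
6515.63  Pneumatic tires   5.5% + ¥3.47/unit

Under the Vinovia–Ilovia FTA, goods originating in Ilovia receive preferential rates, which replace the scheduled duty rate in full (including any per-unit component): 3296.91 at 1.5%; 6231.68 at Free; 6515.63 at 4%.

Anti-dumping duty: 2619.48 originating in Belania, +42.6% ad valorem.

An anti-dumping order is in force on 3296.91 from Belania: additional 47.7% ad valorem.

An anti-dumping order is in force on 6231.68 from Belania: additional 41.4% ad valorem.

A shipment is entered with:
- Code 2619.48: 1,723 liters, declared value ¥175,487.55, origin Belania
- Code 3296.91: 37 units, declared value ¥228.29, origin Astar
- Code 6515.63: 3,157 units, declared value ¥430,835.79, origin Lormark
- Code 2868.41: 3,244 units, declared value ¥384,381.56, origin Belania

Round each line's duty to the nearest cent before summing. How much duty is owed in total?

¥195,398.73

Line 1 (2619.48, Belania, 1,723 liters, ¥175,487.55):
Base rate for 2619.48 is 15.5% + ¥0.28/liter.
Additional duty on 2619.48 from Belania: +42.6%. Applied ad valorem rate: 15.5% + 42.6% = 58.1%.
Duty = ¥175,487.55 × 58.1% + 1,723 × ¥0.28 = ¥102,440.71.
Line 2 (3296.91, Astar, 37 units, ¥228.29):
Base rate for 3296.91 is 7.5%.
3296.91 has an FTA preferential rate, but origin Astar is not Ilovia; base rate stands.
The additional-duty order on 3296.91 targets Belania, not Astar; it does not apply.
Duty = ¥228.29 × 7.5% = ¥17.12.
Line 3 (6515.63, Lormark, 3,157 units, ¥430,835.79):
Base rate for 6515.63 is 5.5% + ¥3.47/unit.
6515.63 has an FTA preferential rate, but origin Lormark is not Ilovia; base rate stands.
Duty = ¥430,835.79 × 5.5% + 3,157 × ¥3.47 = ¥34,650.76.
Line 4 (2868.41, Belania, 3,244 units, ¥384,381.56):
Base rate for 2868.41 is 14% + ¥1.38/unit.
Duty = ¥384,381.56 × 14% + 3,244 × ¥1.38 = ¥58,290.14.
Total = ¥102,440.71 + ¥17.12 + ¥34,650.76 + ¥58,290.14 = ¥195,398.73.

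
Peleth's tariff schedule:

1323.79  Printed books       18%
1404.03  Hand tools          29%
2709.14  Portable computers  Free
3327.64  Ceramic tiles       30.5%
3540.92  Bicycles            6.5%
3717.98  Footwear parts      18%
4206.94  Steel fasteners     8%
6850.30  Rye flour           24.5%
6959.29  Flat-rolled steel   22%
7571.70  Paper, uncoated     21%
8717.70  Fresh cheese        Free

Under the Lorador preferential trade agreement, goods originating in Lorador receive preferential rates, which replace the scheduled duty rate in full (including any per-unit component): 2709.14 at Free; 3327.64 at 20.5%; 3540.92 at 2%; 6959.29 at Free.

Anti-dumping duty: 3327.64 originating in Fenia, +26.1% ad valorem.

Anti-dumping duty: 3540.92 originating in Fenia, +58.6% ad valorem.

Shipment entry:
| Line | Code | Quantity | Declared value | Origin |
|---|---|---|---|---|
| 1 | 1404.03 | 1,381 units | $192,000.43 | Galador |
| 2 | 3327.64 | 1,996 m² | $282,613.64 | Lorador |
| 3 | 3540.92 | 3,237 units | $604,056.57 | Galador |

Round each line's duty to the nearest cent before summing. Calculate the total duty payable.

$152,879.60

Line 1 (1404.03, Galador, 1,381 units, $192,000.43):
Base rate for 1404.03 is 29%.
Duty = $192,000.43 × 29% = $55,680.12.
Line 2 (3327.64, Lorador, 1,996 m², $282,613.64):
Base rate for 3327.64 is 30.5%.
Origin Lorador qualifies under the Peleth–Lorador agreement and 3327.64 is covered: preferential rate 20.5% applies instead.
The additional-duty order on 3327.64 targets Fenia, not Lorador; it does not apply.
Duty = $282,613.64 × 20.5% = $57,935.80.
Line 3 (3540.92, Galador, 3,237 units, $604,056.57):
Base rate for 3540.92 is 6.5%.
3540.92 has an FTA preferential rate, but origin Galador is not Lorador; base rate stands.
The additional-duty order on 3540.92 targets Fenia, not Galador; it does not apply.
Duty = $604,056.57 × 6.5% = $39,263.68.
Total = $55,680.12 + $57,935.80 + $39,263.68 = $152,879.60.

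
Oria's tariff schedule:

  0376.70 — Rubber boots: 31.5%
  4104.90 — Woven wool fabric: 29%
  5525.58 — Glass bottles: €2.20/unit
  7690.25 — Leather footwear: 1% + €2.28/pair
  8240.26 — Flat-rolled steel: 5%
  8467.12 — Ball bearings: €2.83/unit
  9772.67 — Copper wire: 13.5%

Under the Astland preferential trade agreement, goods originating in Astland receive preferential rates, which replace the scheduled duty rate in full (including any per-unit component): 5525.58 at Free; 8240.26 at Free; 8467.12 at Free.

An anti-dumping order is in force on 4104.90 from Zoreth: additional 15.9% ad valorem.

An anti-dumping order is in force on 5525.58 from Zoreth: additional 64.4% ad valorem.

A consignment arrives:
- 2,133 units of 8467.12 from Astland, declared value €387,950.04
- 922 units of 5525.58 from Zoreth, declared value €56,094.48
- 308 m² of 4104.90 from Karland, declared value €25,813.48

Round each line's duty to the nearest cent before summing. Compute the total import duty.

€45,639.16

Line 1 (8467.12, Astland, 2,133 units, €387,950.04):
Base rate for 8467.12 is €2.83/unit.
Origin Astland qualifies under the Oria–Astland agreement and 8467.12 is covered: preferential rate Free applies instead.
Duty = €387,950.04 × 0% = €0.00.
Line 2 (5525.58, Zoreth, 922 units, €56,094.48):
Base rate for 5525.58 is €2.20/unit.
5525.58 has an FTA preferential rate, but origin Zoreth is not Astland; base rate stands.
Additional duty on 5525.58 from Zoreth: +64.4% ad valorem. Applied ad valorem rate = 64.4%.
Duty = €56,094.48 × 64.4% + 922 × €2.20 = €38,153.25.
Line 3 (4104.90, Karland, 308 m², €25,813.48):
Base rate for 4104.90 is 29%.
The additional-duty order on 4104.90 targets Zoreth, not Karland; it does not apply.
Duty = €25,813.48 × 29% = €7,485.91.
Total = €0.00 + €38,153.25 + €7,485.91 = €45,639.16.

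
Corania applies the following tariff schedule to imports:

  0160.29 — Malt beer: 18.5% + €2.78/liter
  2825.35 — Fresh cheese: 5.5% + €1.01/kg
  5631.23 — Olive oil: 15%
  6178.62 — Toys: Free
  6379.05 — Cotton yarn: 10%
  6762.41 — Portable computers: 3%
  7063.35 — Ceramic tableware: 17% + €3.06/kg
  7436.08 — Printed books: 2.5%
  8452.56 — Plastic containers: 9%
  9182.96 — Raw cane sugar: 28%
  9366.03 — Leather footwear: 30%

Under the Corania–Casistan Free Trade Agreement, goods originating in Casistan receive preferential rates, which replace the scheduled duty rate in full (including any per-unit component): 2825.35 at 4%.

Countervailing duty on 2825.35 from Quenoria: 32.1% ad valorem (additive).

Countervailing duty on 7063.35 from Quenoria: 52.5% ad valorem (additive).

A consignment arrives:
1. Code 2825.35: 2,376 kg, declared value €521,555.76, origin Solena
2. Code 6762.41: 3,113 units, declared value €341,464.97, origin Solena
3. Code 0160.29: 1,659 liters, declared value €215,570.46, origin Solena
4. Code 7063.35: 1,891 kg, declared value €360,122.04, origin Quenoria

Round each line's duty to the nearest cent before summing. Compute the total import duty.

€341,893.12

Line 1 (2825.35, Solena, 2,376 kg, €521,555.76):
Base rate for 2825.35 is 5.5% + €1.01/kg.
2825.35 has an FTA preferential rate, but origin Solena is not Casistan; base rate stands.
The additional-duty order on 2825.35 targets Quenoria, not Solena; it does not apply.
Duty = €521,555.76 × 5.5% + 2,376 × €1.01 = €31,085.33.
Line 2 (6762.41, Solena, 3,113 units, €341,464.97):
Base rate for 6762.41 is 3%.
Duty = €341,464.97 × 3% = €10,243.95.
Line 3 (0160.29, Solena, 1,659 liters, €215,570.46):
Base rate for 0160.29 is 18.5% + €2.78/liter.
Duty = €215,570.46 × 18.5% + 1,659 × €2.78 = €44,492.56.
Line 4 (7063.35, Quenoria, 1,891 kg, €360,122.04):
Base rate for 7063.35 is 17% + €3.06/kg.
Additional duty on 7063.35 from Quenoria: +52.5%. Applied ad valorem rate: 17% + 52.5% = 69.5%.
Duty = €360,122.04 × 69.5% + 1,891 × €3.06 = €256,071.28.
Total = €31,085.33 + €10,243.95 + €44,492.56 + €256,071.28 = €341,893.12.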